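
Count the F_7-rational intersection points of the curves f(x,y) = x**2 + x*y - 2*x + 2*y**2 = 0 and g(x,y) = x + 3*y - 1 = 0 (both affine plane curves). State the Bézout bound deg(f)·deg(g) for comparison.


Common zeros: ∅; count = 0; Bézout bound = 2.

deg(f) = 2, deg(g) = 1, so Bézout bound = 2.
Scan x ∈ F_7. For each x, list the y ∈ F_7 with f(x, y) ≡ 0 and those with g(x, y) ≡ 0 (mod 7); the common zeros in that column are the intersection.
  x = 0: f ≡ 0 at y ∈ {0}; g ≡ 0 at y ∈ {5}; common: ∅.
  x = 1: f ≡ 0 at y ∈ {4, 6}; g ≡ 0 at y ∈ {0}; common: ∅.
  x = 2: f ≡ 0 at y ∈ {0, 6}; g ≡ 0 at y ∈ {2}; common: ∅.
  x = 3: f ≡ 0 at y ∈ ∅; g ≡ 0 at y ∈ {4}; common: ∅.
  x = 4: f ≡ 0 at y ∈ {1, 4}; g ≡ 0 at y ∈ {6}; common: ∅.
  x = 5: f ≡ 0 at y ∈ ∅; g ≡ 0 at y ∈ {1}; common: ∅.
  x = 6: f ≡ 0 at y ∈ ∅; g ≡ 0 at y ∈ {3}; common: ∅.
Collecting: common zeros = ∅, so the count is 0.
Comparison with the Bézout bound: 0 ≤ 2 = deg(f)·deg(g), as expected for curves with no common component (the affine F_7-count falls short of the bound because intersections may lie at infinity, over extension fields, or carry multiplicity).


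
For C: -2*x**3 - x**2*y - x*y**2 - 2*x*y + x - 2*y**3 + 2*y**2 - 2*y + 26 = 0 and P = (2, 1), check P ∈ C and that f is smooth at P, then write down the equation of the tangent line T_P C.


Tangent line at P: -30*x - 16*y + 76 = 0.

Step 1: f(2, 1) = 0, so P lies on C.
Step 2: partial derivatives
  f_x(x, y) = -6*x**2 - 2*x*y - y**2 - 2*y + 1, f_y(x, y) = -x**2 - 2*x*y - 2*x - 6*y**2 + 4*y - 2.
  f_x(P) = -30, f_y(P) = -16 (gradient nonzero, so P is smooth).
Step 3: tangent line at P: -30·(x − 2) + -16·(y − 1) = 0.
Expanding: -30*x - 16*y + 76 = 0.


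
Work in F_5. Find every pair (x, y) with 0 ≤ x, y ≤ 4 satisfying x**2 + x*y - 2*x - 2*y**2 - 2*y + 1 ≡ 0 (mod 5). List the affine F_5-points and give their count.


Affine F_5-points: {(1, 0), (1, 2), (4, 2), (4, 4)}; count = 4.

For each of the 25 pairs (x, y) ∈ F_5², evaluate f(x, y) mod 5. Record the zeros.
  x = 0: [0↦1, 1↦2, 2↦4, 3↦2, 4↦1]  zeros at y ∈ ∅
  x = 1: [0↦0, 1↦2, 2↦0, 3↦4, 4↦4]  zeros at y ∈ {0, 2}
  x = 2: [0↦1, 1↦4, 2↦3, 3↦3, 4↦4]  zeros at y ∈ ∅
  x = 3: [0↦4, 1↦3, 2↦3, 3↦4, 4↦1]  zeros at y ∈ ∅
  x = 4: [0↦4, 1↦4, 2↦0, 3↦2, 4↦0]  zeros at y ∈ {2, 4}
Collecting zeros: affine points = {(1, 0), (1, 2), (4, 2), (4, 4)}.
Total count |C(F_5)_aff| = 4.


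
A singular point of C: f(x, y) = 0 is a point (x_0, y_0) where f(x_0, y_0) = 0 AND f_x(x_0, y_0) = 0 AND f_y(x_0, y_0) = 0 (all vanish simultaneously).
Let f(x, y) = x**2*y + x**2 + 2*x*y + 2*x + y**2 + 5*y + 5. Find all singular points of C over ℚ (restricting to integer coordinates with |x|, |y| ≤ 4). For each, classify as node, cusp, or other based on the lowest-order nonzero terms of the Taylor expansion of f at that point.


Singular points: {(-1, -2)}; classification: node.

Compute partial derivatives:
  f_x = 2*x*y + 2*x + 2*y + 2.
  f_y = x**2 + 2*x + 2*y + 5.
Scan x_0 ∈ {−4, ..., 4}. For each x_0, f_y(x_0, y) is a polynomial in y; find its integer roots y ∈ {−4, ..., 4}, then test f_x and f at those candidates.
  x = -4: f_y(-4, y) = 2*y + 13; no integer root y with |y| ≤ 4.
  x = -3: f_y(-3, y) = 2*y + 8; vanishes at y ∈ {-4}. (-3, -4): f_x = 12 ≠ 0.
  x = -2: f_y(-2, y) = 2*y + 5; no integer root y with |y| ≤ 4.
  x = -1: f_y(-1, y) = 2*y + 4; vanishes at y ∈ {-2}. (-1, -2): f_x = 0, f = 0 — SINGULAR.
  x = 0: f_y(0, y) = 2*y + 5; no integer root y with |y| ≤ 4.
  x = 1: f_y(1, y) = 2*y + 8; vanishes at y ∈ {-4}. (1, -4): f_x = -12 ≠ 0.
  x = 2: f_y(2, y) = 2*y + 13; no integer root y with |y| ≤ 4.
  x = 3: f_y(3, y) = 2*y + 20; no integer root y with |y| ≤ 4.
  x = 4: f_y(4, y) = 2*y + 29; no integer root y with |y| ≤ 4.
Only singular point on the grid: (-1, -2).
Classify: substitute x = -1 + u, y = -2 + v and expand: f = u**2*v - u**2 + v**2.
No constant or linear terms (consistent with a singular point). Quadratic part: -u**2 + v**2. Cubic part: u**2*v.
The quadratic part v**2 - u**2 = (v − u)(v + u) splits into two distinct linear factors, so there are two distinct tangent lines y − -2 = ±(x − -1) — this is a node (ordinary double point).
Classification: node.


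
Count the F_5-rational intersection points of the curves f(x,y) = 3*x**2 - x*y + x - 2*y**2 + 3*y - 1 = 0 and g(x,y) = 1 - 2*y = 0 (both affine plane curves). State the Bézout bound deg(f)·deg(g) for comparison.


Common zeros: {(0, 3), (4, 3)}; count = 2; Bézout bound = 2.

deg(f) = 2, deg(g) = 1, so Bézout bound = 2.
Scan x ∈ F_5. For each x, list the y ∈ F_5 with f(x, y) ≡ 0 and those with g(x, y) ≡ 0 (mod 5); the common zeros in that column are the intersection.
  x = 0: f ≡ 0 at y ∈ {1, 3}; g ≡ 0 at y ∈ {3}; common: {3}.
  x = 1: f ≡ 0 at y ∈ ∅; g ≡ 0 at y ∈ {3}; common: ∅.
  x = 2: f ≡ 0 at y ∈ {4}; g ≡ 0 at y ∈ {3}; common: ∅.
  x = 3: f ≡ 0 at y ∈ ∅; g ≡ 0 at y ∈ {3}; common: ∅.
  x = 4: f ≡ 0 at y ∈ {3, 4}; g ≡ 0 at y ∈ {3}; common: {3}.
Collecting: common zeros = {(0, 3), (4, 3)}, so the count is 2.
Comparison with the Bézout bound: 2 ≤ 2 = deg(f)·deg(g), as expected for curves with no common component (the bound is attained).


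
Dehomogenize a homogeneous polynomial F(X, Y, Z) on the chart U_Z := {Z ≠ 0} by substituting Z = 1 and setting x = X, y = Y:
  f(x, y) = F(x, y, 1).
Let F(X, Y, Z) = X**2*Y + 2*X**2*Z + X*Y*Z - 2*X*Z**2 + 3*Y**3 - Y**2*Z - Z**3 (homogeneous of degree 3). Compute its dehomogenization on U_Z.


f(x, y) = x**2*y + 2*x**2 + x*y - 2*x + 3*y**3 - y**2 - 1

On U_Z we set Z = 1. Each monomial c·X^i·Y^j·Z^k in F becomes c·x^i·y^j·1^k = c·x^i·y^j.
Substituting Z = 1: F(X, Y, 1) = x**2*y + 2*x**2 + x*y - 2*x + 3*y**3 - y**2 - 1.
Note: deg(f) ≤ deg(F) = 3; strict inequality happens when F is divisible by Z (lost terms).


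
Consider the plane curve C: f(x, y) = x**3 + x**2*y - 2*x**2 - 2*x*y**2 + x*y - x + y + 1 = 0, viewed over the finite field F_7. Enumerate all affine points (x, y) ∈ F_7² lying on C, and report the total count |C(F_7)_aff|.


Affine F_7-points: {(0, 6), (1, 1), (1, 4), (3, 0), (3, 1), (4, 1), (4, 6), (5, 4), (6, 4), (6, 6)}; count = 10.

For each of the 49 pairs (x, y) ∈ F_7², evaluate f(x, y) mod 7. Record the zeros.
  x = 0: [0↦1, 1↦2, 2↦3, 3↦4, 4↦5, 5↦6, 6↦0]  zeros at y ∈ {6}
  x = 1: [0↦6, 1↦0, 2↦4, 3↦4, 4↦0, 5↦6, 6↦1]  zeros at y ∈ {1, 4}
  x = 2: [0↦6, 1↦2, 2↦4, 3↦5, 4↦5, 5↦4, 6↦2]  zeros at y ∈ ∅
  x = 3: [0↦0, 1↦0, 2↦2, 3↦6, 4↦5, 5↦6, 6↦2]  zeros at y ∈ {0, 1}
  x = 4: [0↦1, 1↦0, 2↦4, 3↦6, 4↦6, 5↦4, 6↦0]  zeros at y ∈ {1, 6}
  x = 5: [0↦1, 1↦1, 2↦2, 3↦4, 4↦0, 5↦4, 6↦2]  zeros at y ∈ {4}
  x = 6: [0↦6, 1↦2, 2↦2, 3↦6, 4↦0, 5↦5, 6↦0]  zeros at y ∈ {4, 6}
Collecting zeros: affine points = {(0, 6), (1, 1), (1, 4), (3, 0), (3, 1), (4, 1), (4, 6), (5, 4), (6, 4), (6, 6)}.
Total count |C(F_7)_aff| = 10.


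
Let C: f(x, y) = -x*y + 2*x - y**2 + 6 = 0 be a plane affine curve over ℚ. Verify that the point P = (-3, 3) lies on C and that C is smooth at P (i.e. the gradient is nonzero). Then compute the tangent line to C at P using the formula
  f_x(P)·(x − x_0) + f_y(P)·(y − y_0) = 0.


Tangent line at P: -x - 3*y + 6 = 0.

Step 1: f(-3, 3) = 0, so P lies on C.
Step 2: partial derivatives
  f_x(x, y) = 2 - y, f_y(x, y) = -x - 2*y.
  f_x(P) = -1, f_y(P) = -3 (gradient nonzero, so P is smooth).
Step 3: tangent line at P: -1·(x − -3) + -3·(y − 3) = 0.
Expanding: -x - 3*y + 6 = 0.


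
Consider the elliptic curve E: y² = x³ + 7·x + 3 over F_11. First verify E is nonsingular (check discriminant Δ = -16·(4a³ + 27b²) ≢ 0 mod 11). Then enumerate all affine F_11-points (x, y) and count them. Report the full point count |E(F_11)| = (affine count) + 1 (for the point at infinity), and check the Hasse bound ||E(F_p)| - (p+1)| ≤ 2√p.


Affine points = {(0, 5), (0, 6), (1, 0), (2, 5), (2, 6), (5, 3), (5, 8), (9, 5), (9, 6)}; affine count = 9; |E(F_11)| = 10.

Discriminant check: Δ ∝ 4a³ + 27b² = 4·7³ + 27·3² = 4·343 + 27·9 ≡ 9 (mod 11). Nonzero ⇒ E is nonsingular.
For each x ∈ F_11, compute rhs = x³ + 7·x + 3 mod 11, then count y ∈ F_11 with y² ≡ rhs.
  x = 0: rhs = 3, matching y values: 5, 6 (2 points).
  x = 1: rhs = 0, matching y values: 0 (1 points).
  x = 2: rhs = 3, matching y values: 5, 6 (2 points).
  x = 3: rhs = 7, matching y values: none (0 points).
  x = 4: rhs = 7, matching y values: none (0 points).
  x = 5: rhs = 9, matching y values: 3, 8 (2 points).
  x = 6: rhs = 8, matching y values: none (0 points).
  x = 7: rhs = 10, matching y values: none (0 points).
  x = 8: rhs = 10, matching y values: none (0 points).
  x = 9: rhs = 3, matching y values: 5, 6 (2 points).
  x = 10: rhs = 6, matching y values: none (0 points).
Total affine count: 9.
Full point count |E(F_11)| = 9 + 1 = 10.
Hasse bound: |10 − (11+1)| = |-2| = 2 ≤ 2√11 ≈ 6.6332 ✓.


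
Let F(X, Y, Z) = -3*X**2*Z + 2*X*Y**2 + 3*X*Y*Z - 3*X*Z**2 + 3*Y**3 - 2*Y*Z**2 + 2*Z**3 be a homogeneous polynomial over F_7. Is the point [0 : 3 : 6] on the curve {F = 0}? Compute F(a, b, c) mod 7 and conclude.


F(0,3,6) ≡ 3 (mod 7); P is NOT on the curve.

Evaluate F(0, 3, 6) term-by-term (mod 7).
  -3*X**2*Z ↦ -3·0·1·6 = 0
  2*X*Y**2 ↦ 2·0·9·1 = 0
  3*X*Y*Z ↦ 3·0·3·6 = 0
  -3*X*Z**2 ↦ -3·0·1·36 = 0
  3*Y**3 ↦ 3·1·27·1 = 81
  -2*Y*Z**2 ↦ -2·1·3·36 = -216
  2*Z**3 ↦ 2·1·1·216 = 432
Sum: F(0, 3, 6) = (0) + (0) + (0) + (0) + (81) + (-216) + (432) = 297.
Reducing mod 7: 297 ≡ 3 (mod 7).
Since F(a, b, c) ≡ 3 ≠ 0 (mod 7), P does NOT lie on the curve.


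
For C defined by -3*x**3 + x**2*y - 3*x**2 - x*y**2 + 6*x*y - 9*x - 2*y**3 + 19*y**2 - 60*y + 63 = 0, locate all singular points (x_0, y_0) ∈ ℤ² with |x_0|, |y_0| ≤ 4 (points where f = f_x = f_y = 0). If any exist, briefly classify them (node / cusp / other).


Singular points: {(0, 3)}; classification: cusp.

Compute partial derivatives:
  f_x = -9*x**2 + 2*x*y - 6*x - y**2 + 6*y - 9.
  f_y = x**2 - 2*x*y + 6*x - 6*y**2 + 38*y - 60.
Scan x_0 ∈ {−4, ..., 4}. For each x_0, f_y(x_0, y) is a polynomial in y; find its integer roots y ∈ {−4, ..., 4}, then test f_x and f at those candidates.
  x = -4: f_y(-4, y) = -6*y**2 + 46*y - 68; vanishes at y ∈ {2}. (-4, 2): f_x = -137 ≠ 0.
  x = -3: f_y(-3, y) = -6*y**2 + 44*y - 69; no integer root y with |y| ≤ 4.
  x = -2: f_y(-2, y) = -6*y**2 + 42*y - 68; no integer root y with |y| ≤ 4.
  x = -1: f_y(-1, y) = -6*y**2 + 40*y - 65; no integer root y with |y| ≤ 4.
  x = 0: f_y(0, y) = -6*y**2 + 38*y - 60; vanishes at y ∈ {3}. (0, 3): f_x = 0, f = 0 — SINGULAR.
  x = 1: f_y(1, y) = -6*y**2 + 36*y - 53; no integer root y with |y| ≤ 4.
  x = 2: f_y(2, y) = -6*y**2 + 34*y - 44; vanishes at y ∈ {2}. (2, 2): f_x = -41 ≠ 0.
  x = 3: f_y(3, y) = -6*y**2 + 32*y - 33; no integer root y with |y| ≤ 4.
  x = 4: f_y(4, y) = -6*y**2 + 30*y - 20; no integer root y with |y| ≤ 4.
Only singular point on the grid: (0, 3).
Classify: substitute x = 0 + u, y = 3 + v and expand: f = -3*u**3 + u**2*v - u*v**2 - 2*v**3 + v**2.
No constant or linear terms (consistent with a singular point). Quadratic part: v**2. Cubic part: -3*u**3 + u**2*v - u*v**2 - 2*v**3.
The quadratic part v**2 is a perfect square, so there is a single (double) tangent line v = 0, i.e. y = 3. Restricting the cubic part to that line (v = 0) leaves -3*u**3 ≠ 0, so f is not divisible by v and the branch is v² ≈ 3*u**3 to lowest order — this is a cusp.
Classification: cusp.


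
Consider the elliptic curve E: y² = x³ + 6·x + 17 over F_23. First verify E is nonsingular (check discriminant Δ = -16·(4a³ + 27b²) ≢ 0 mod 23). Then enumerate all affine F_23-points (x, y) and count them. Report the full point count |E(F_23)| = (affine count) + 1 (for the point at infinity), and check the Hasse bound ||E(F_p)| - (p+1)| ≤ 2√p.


Affine points = {(1, 1), (1, 22), (3, 4), (3, 19), (4, 6), (4, 17), (6, 4), (6, 19), (8, 5), (8, 18), (9, 8), (9, 15), (12, 0), (14, 4), (14, 19), (15, 3), (15, 20), (16, 0), (17, 8), (17, 15), (18, 0), (20, 8), (20, 15)}; affine count = 23; |E(F_23)| = 24.

Discriminant check: Δ ∝ 4a³ + 27b² = 4·6³ + 27·17² = 4·216 + 27·289 ≡ 19 (mod 23). Nonzero ⇒ E is nonsingular.
For each x ∈ F_23, compute rhs = x³ + 6·x + 17 mod 23, then count y ∈ F_23 with y² ≡ rhs.
  x = 0: rhs = 17, matching y values: none (0 points).
  x = 1: rhs = 1, matching y values: 1, 22 (2 points).
  x = 2: rhs = 14, matching y values: none (0 points).
  x = 3: rhs = 16, matching y values: 4, 19 (2 points).
  x = 4: rhs = 13, matching y values: 6, 17 (2 points).
  x = 5: rhs = 11, matching y values: none (0 points).
  x = 6: rhs = 16, matching y values: 4, 19 (2 points).
  x = 7: rhs = 11, matching y values: none (0 points).
  x = 8: rhs = 2, matching y values: 5, 18 (2 points).
  x = 9: rhs = 18, matching y values: 8, 15 (2 points).
  x = 10: rhs = 19, matching y values: none (0 points).
  x = 11: rhs = 11, matching y values: none (0 points).
  x = 12: rhs = 0, matching y values: 0 (1 points).
  x = 13: rhs = 15, matching y values: none (0 points).
  x = 14: rhs = 16, matching y values: 4, 19 (2 points).
  x = 15: rhs = 9, matching y values: 3, 20 (2 points).
  x = 16: rhs = 0, matching y values: 0 (1 points).
  x = 17: rhs = 18, matching y values: 8, 15 (2 points).
  x = 18: rhs = 0, matching y values: 0 (1 points).
  x = 19: rhs = 21, matching y values: none (0 points).
  x = 20: rhs = 18, matching y values: 8, 15 (2 points).
  x = 21: rhs = 20, matching y values: none (0 points).
  x = 22: rhs = 10, matching y values: none (0 points).
Total affine count: 23.
Full point count |E(F_23)| = 23 + 1 = 24.
Hasse bound: |24 − (23+1)| = |0| = 0 ≤ 2√23 ≈ 9.5917 ✓.


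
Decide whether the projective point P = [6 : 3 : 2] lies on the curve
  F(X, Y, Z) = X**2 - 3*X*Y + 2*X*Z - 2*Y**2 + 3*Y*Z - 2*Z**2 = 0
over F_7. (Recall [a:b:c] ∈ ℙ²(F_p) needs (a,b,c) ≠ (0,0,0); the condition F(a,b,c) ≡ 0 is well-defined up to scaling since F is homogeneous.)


F(6,3,2) ≡ 5 (mod 7); P is NOT on the curve.

Evaluate F(6, 3, 2) term-by-term (mod 7).
  X**2 ↦ 1·36·1·1 = 36
  -3*X*Y ↦ -3·6·3·1 = -54
  2*X*Z ↦ 2·6·1·2 = 24
  -2*Y**2 ↦ -2·1·9·1 = -18
  3*Y*Z ↦ 3·1·3·2 = 18
  -2*Z**2 ↦ -2·1·1·4 = -8
Sum: F(6, 3, 2) = (36) + (-54) + (24) + (-18) + (18) + (-8) = -2.
Reducing mod 7: -2 ≡ 5 (mod 7).
Since F(a, b, c) ≡ 5 ≠ 0 (mod 7), P does NOT lie on the curve.


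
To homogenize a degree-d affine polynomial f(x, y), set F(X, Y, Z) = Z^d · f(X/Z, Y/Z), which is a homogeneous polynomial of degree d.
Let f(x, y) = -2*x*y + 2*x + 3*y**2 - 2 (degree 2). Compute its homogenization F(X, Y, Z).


F(X, Y, Z) = -2*X*Y + 2*X*Z + 3*Y**2 - 2*Z**2

deg(f) = 2.
Substitute x = X/Z, y = Y/Z into f, then multiply by Z^2.
  monomial -2·x^1·y^1 ↦ -2·X^1·Y^1·Z^0.
  monomial 2·x^1·y^0 ↦ 2·X^1·Y^0·Z^1.
  monomial 3·x^0·y^2 ↦ 3·X^0·Y^2·Z^0.
  monomial -2·x^0·y^0 ↦ -2·X^0·Y^0·Z^2.
Collecting: F(X, Y, Z) = -2*X*Y + 2*X*Z + 3*Y**2 - 2*Z**2.


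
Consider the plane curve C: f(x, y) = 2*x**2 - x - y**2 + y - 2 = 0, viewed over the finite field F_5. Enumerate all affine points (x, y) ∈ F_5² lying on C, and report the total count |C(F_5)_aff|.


Affine F_5-points: {(4, 3)}; count = 1.

For each of the 25 pairs (x, y) ∈ F_5², evaluate f(x, y) mod 5. Record the zeros.
  x = 0: [0↦3, 1↦3, 2↦1, 3↦2, 4↦1]  zeros at y ∈ ∅
  x = 1: [0↦4, 1↦4, 2↦2, 3↦3, 4↦2]  zeros at y ∈ ∅
  x = 2: [0↦4, 1↦4, 2↦2, 3↦3, 4↦2]  zeros at y ∈ ∅
  x = 3: [0↦3, 1↦3, 2↦1, 3↦2, 4↦1]  zeros at y ∈ ∅
  x = 4: [0↦1, 1↦1, 2↦4, 3↦0, 4↦4]  zeros at y ∈ {3}
Collecting zeros: affine points = {(4, 3)}.
Total count |C(F_5)_aff| = 1.


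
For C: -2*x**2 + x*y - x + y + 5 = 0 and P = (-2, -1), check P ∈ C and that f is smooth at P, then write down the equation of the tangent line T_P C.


Tangent line at P: 6*x - y + 11 = 0.

Step 1: f(-2, -1) = 0, so P lies on C.
Step 2: partial derivatives
  f_x(x, y) = -4*x + y - 1, f_y(x, y) = x + 1.
  f_x(P) = 6, f_y(P) = -1 (gradient nonzero, so P is smooth).
Step 3: tangent line at P: 6·(x − -2) + -1·(y − -1) = 0.
Expanding: 6*x - y + 11 = 0.


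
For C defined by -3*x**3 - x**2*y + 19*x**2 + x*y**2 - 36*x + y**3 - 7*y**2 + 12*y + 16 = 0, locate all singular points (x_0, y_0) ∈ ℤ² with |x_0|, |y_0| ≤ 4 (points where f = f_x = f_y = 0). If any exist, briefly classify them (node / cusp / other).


Singular points: {(2, 2)}; classification: node.

Compute partial derivatives:
  f_x = -9*x**2 - 2*x*y + 38*x + y**2 - 36.
  f_y = -x**2 + 2*x*y + 3*y**2 - 14*y + 12.
Scan x_0 ∈ {−4, ..., 4}. For each x_0, f_y(x_0, y) is a polynomial in y; find its integer roots y ∈ {−4, ..., 4}, then test f_x and f at those candidates.
  x = -4: f_y(-4, y) = 3*y**2 - 22*y - 4; no integer root y with |y| ≤ 4.
  x = -3: f_y(-3, y) = 3*y**2 - 20*y + 3; no integer root y with |y| ≤ 4.
  x = -2: f_y(-2, y) = 3*y**2 - 18*y + 8; no integer root y with |y| ≤ 4.
  x = -1: f_y(-1, y) = 3*y**2 - 16*y + 11; no integer root y with |y| ≤ 4.
  x = 0: f_y(0, y) = 3*y**2 - 14*y + 12; no integer root y with |y| ≤ 4.
  x = 1: f_y(1, y) = 3*y**2 - 12*y + 11; no integer root y with |y| ≤ 4.
  x = 2: f_y(2, y) = 3*y**2 - 10*y + 8; vanishes at y ∈ {2}. (2, 2): f_x = 0, f = 0 — SINGULAR.
  x = 3: f_y(3, y) = 3*y**2 - 8*y + 3; no integer root y with |y| ≤ 4.
  x = 4: f_y(4, y) = 3*y**2 - 6*y - 4; no integer root y with |y| ≤ 4.
Only singular point on the grid: (2, 2).
Classify: substitute x = 2 + u, y = 2 + v and expand: f = -3*u**3 - u**2*v - u**2 + u*v**2 + v**3 + v**2.
No constant or linear terms (consistent with a singular point). Quadratic part: -u**2 + v**2. Cubic part: -3*u**3 - u**2*v + u*v**2 + v**3.
The quadratic part v**2 - u**2 = (v − u)(v + u) splits into two distinct linear factors, so there are two distinct tangent lines y − 2 = ±(x − 2) — this is a node (ordinary double point).
Classification: node.


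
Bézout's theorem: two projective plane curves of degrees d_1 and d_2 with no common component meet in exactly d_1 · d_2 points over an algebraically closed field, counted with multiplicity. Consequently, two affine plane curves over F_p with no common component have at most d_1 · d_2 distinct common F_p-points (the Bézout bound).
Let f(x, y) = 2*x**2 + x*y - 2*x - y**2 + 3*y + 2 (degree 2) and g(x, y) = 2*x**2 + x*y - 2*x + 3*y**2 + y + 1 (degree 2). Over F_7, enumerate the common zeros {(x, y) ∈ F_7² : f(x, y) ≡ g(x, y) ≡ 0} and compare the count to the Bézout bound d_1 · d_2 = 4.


Common zeros: ∅; count = 0; Bézout bound = 4.

deg(f) = 2, deg(g) = 2, so Bézout bound = 4.
Scan x ∈ F_7. For each x, list the y ∈ F_7 with f(x, y) ≡ 0 and those with g(x, y) ≡ 0 (mod 7); the common zeros in that column are the intersection.
  x = 0: f ≡ 0 at y ∈ ∅; g ≡ 0 at y ∈ ∅; common: ∅.
  x = 1: f ≡ 0 at y ∈ ∅; g ≡ 0 at y ∈ ∅; common: ∅.
  x = 2: f ≡ 0 at y ∈ {6}; g ≡ 0 at y ∈ ∅; common: ∅.
  x = 3: f ≡ 0 at y ∈ {0, 6}; g ≡ 0 at y ∈ {4}; common: ∅.
  x = 4: f ≡ 0 at y ∈ ∅; g ≡ 0 at y ∈ ∅; common: ∅.
  x = 5: f ≡ 0 at y ∈ {0, 1}; g ≡ 0 at y ∈ ∅; common: ∅.
  x = 6: f ≡ 0 at y ∈ {1}; g ≡ 0 at y ∈ ∅; common: ∅.
Collecting: common zeros = ∅, so the count is 0.
Comparison with the Bézout bound: 0 ≤ 4 = deg(f)·deg(g), as expected for curves with no common component (the affine F_7-count falls short of the bound because intersections may lie at infinity, over extension fields, or carry multiplicity).


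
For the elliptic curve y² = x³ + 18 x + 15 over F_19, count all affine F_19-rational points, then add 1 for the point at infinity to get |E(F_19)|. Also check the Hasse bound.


Affine points = {(3, 1), (3, 18), (6, 4), (6, 15), (7, 3), (7, 16), (8, 5), (8, 14), (10, 6), (10, 13), (11, 9), (11, 10), (14, 3), (14, 16), (17, 3), (17, 16)}; affine count = 16; |E(F_19)| = 17.

Discriminant check: Δ ∝ 4a³ + 27b² = 4·18³ + 27·15² = 4·5832 + 27·225 ≡ 10 (mod 19). Nonzero ⇒ E is nonsingular.
For each x ∈ F_19, compute rhs = x³ + 18·x + 15 mod 19, then count y ∈ F_19 with y² ≡ rhs.
  x = 0: rhs = 15, matching y values: none (0 points).
  x = 1: rhs = 15, matching y values: none (0 points).
  x = 2: rhs = 2, matching y values: none (0 points).
  x = 3: rhs = 1, matching y values: 1, 18 (2 points).
  x = 4: rhs = 18, matching y values: none (0 points).
  x = 5: rhs = 2, matching y values: none (0 points).
  x = 6: rhs = 16, matching y values: 4, 15 (2 points).
  x = 7: rhs = 9, matching y values: 3, 16 (2 points).
  x = 8: rhs = 6, matching y values: 5, 14 (2 points).
  x = 9: rhs = 13, matching y values: none (0 points).
  x = 10: rhs = 17, matching y values: 6, 13 (2 points).
  x = 11: rhs = 5, matching y values: 9, 10 (2 points).
  x = 12: rhs = 2, matching y values: none (0 points).
  x = 13: rhs = 14, matching y values: none (0 points).
  x = 14: rhs = 9, matching y values: 3, 16 (2 points).
  x = 15: rhs = 12, matching y values: none (0 points).
  x = 16: rhs = 10, matching y values: none (0 points).
  x = 17: rhs = 9, matching y values: 3, 16 (2 points).
  x = 18: rhs = 15, matching y values: none (0 points).
Total affine count: 16.
Full point count |E(F_19)| = 16 + 1 = 17.
Hasse bound: |17 − (19+1)| = |-3| = 3 ≤ 2√19 ≈ 8.7178 ✓.


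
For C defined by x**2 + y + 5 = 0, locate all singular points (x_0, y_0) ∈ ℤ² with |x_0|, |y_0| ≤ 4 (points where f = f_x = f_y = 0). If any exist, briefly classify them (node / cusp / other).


No singular points in the scanned grid; C is smooth there.

Compute partial derivatives:
  f_x = 2*x.
  f_y = 1.
f_y = 1 is a nonzero constant, so f_y never vanishes: no point (x, y) can satisfy f = f_x = f_y = 0. In particular no (x, y) ∈ {−4, ..., 4}² is singular; the curve is smooth.


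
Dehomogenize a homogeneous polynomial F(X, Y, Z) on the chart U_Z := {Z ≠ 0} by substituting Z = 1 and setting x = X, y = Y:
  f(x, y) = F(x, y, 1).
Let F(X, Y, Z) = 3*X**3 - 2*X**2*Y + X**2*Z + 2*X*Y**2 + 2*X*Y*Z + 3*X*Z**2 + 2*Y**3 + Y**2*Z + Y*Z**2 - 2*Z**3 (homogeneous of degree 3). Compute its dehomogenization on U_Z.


f(x, y) = 3*x**3 - 2*x**2*y + x**2 + 2*x*y**2 + 2*x*y + 3*x + 2*y**3 + y**2 + y - 2

On U_Z we set Z = 1. Each monomial c·X^i·Y^j·Z^k in F becomes c·x^i·y^j·1^k = c·x^i·y^j.
Substituting Z = 1: F(X, Y, 1) = 3*x**3 - 2*x**2*y + x**2 + 2*x*y**2 + 2*x*y + 3*x + 2*y**3 + y**2 + y - 2.
Note: deg(f) ≤ deg(F) = 3; strict inequality happens when F is divisible by Z (lost terms).


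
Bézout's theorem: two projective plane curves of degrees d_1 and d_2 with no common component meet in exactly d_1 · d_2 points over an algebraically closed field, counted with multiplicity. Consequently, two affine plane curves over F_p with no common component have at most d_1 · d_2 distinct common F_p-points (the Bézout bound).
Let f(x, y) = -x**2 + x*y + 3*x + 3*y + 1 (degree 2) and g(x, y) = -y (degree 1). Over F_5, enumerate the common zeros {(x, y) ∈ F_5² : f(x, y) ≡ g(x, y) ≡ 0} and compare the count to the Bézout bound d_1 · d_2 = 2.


Common zeros: ∅; count = 0; Bézout bound = 2.

deg(f) = 2, deg(g) = 1, so Bézout bound = 2.
Scan x ∈ F_5. For each x, list the y ∈ F_5 with f(x, y) ≡ 0 and those with g(x, y) ≡ 0 (mod 5); the common zeros in that column are the intersection.
  x = 0: f ≡ 0 at y ∈ {3}; g ≡ 0 at y ∈ {0}; common: ∅.
  x = 1: f ≡ 0 at y ∈ {3}; g ≡ 0 at y ∈ {0}; common: ∅.
  x = 2: f ≡ 0 at y ∈ ∅; g ≡ 0 at y ∈ {0}; common: ∅.
  x = 3: f ≡ 0 at y ∈ {4}; g ≡ 0 at y ∈ {0}; common: ∅.
  x = 4: f ≡ 0 at y ∈ {4}; g ≡ 0 at y ∈ {0}; common: ∅.
Collecting: common zeros = ∅, so the count is 0.
Comparison with the Bézout bound: 0 ≤ 2 = deg(f)·deg(g), as expected for curves with no common component (the affine F_5-count falls short of the bound because intersections may lie at infinity, over extension fields, or carry multiplicity).


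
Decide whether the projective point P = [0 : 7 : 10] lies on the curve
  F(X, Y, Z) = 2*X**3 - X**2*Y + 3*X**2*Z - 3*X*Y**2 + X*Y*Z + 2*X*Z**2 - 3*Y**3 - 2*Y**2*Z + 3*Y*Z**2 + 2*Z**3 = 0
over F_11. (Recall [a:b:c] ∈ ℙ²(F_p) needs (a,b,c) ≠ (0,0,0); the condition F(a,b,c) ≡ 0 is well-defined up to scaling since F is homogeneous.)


F(0,7,10) ≡ 1 (mod 11); P is NOT on the curve.

Evaluate F(0, 7, 10) term-by-term (mod 11).
  2*X**3 ↦ 2·0·1·1 = 0
  -X**2*Y ↦ -1·0·7·1 = 0
  3*X**2*Z ↦ 3·0·1·10 = 0
  -3*X*Y**2 ↦ -3·0·49·1 = 0
  X*Y*Z ↦ 1·0·7·10 = 0
  2*X*Z**2 ↦ 2·0·1·100 = 0
  -3*Y**3 ↦ -3·1·343·1 = -1029
  -2*Y**2*Z ↦ -2·1·49·10 = -980
  3*Y*Z**2 ↦ 3·1·7·100 = 2100
  2*Z**3 ↦ 2·1·1·1000 = 2000
Sum: F(0, 7, 10) = (0) + (0) + (0) + (0) + (0) + (0) + (-1029) + (-980) + (2100) + (2000) = 2091.
Reducing mod 11: 2091 ≡ 1 (mod 11).
Since F(a, b, c) ≡ 1 ≠ 0 (mod 11), P does NOT lie on the curve.


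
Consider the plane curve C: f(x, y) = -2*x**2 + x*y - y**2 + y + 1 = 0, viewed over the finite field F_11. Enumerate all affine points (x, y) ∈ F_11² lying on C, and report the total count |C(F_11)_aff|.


Affine F_11-points: {(0, 4), (0, 8), (1, 1), (2, 4), (2, 10), (3, 5), (3, 10), (4, 8), (5, 1), (5, 5)}; count = 10.

For each of the 121 pairs (x, y) ∈ F_11², evaluate f(x, y) mod 11. Record the zeros.
  x = 0: [0↦1, 1↦1, 2↦10, 3↦6, 4↦0, 5↦3, 6↦4, 7↦3, 8↦0, 9↦6, 10↦10]  zeros at y ∈ {4, 8}
  x = 1: [0↦10, 1↦0, 2↦10, 3↦7, 4↦2, 5↦6, 6↦8, 7↦8, 8↦6, 9↦2, 10↦7]  zeros at y ∈ {1}
  x = 2: [0↦4, 1↦6, 2↦6, 3↦4, 4↦0, 5↦5, 6↦8, 7↦9, 8↦8, 9↦5, 10↦0]  zeros at y ∈ {4, 10}
  x = 3: [0↦5, 1↦8, 2↦9, 3↦8, 4↦5, 5↦0, 6↦4, 7↦6, 8↦6, 9↦4, 10↦0]  zeros at y ∈ {5, 10}
  x = 4: [0↦2, 1↦6, 2↦8, 3↦8, 4↦6, 5↦2, 6↦7, 7↦10, 8↦0, 9↦10, 10↦7]  zeros at y ∈ {8}
  x = 5: [0↦6, 1↦0, 2↦3, 3↦4, 4↦3, 5↦0, 6↦6, 7↦10, 8↦1, 9↦1, 10↦10]  zeros at y ∈ {1, 5}
  x = 6: [0↦6, 1↦1, 2↦5, 3↦7, 4↦7, 5↦5, 6↦1, 7↦6, 8↦9, 9↦10, 10↦9]  zeros at y ∈ ∅
  x = 7: [0↦2, 1↦9, 2↦3, 3↦6, 4↦7, 5↦6, 6↦3, 7↦9, 8↦2, 9↦4, 10↦4]  zeros at y ∈ ∅
  x = 8: [0↦5, 1↦2, 2↦8, 3↦1, 4↦3, 5↦3, 6↦1, 7↦8, 8↦2, 9↦5, 10↦6]  zeros at y ∈ ∅
  x = 9: [0↦4, 1↦2, 2↦9, 3↦3, 4↦6, 5↦7, 6↦6, 7↦3, 8↦9, 9↦2, 10↦4]  zeros at y ∈ ∅
  x = 10: [0↦10, 1↦9, 2↦6, 3↦1, 4↦5, 5↦7, 6↦7, 7↦5, 8↦1, 9↦6, 10↦9]  zeros at y ∈ ∅
Collecting zeros: affine points = {(0, 4), (0, 8), (1, 1), (2, 4), (2, 10), (3, 5), (3, 10), (4, 8), (5, 1), (5, 5)}.
Total count |C(F_11)_aff| = 10.


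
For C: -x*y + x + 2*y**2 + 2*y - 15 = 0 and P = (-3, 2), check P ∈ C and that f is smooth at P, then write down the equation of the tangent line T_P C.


Tangent line at P: -x + 13*y - 29 = 0.

Step 1: f(-3, 2) = 0, so P lies on C.
Step 2: partial derivatives
  f_x(x, y) = 1 - y, f_y(x, y) = -x + 4*y + 2.
  f_x(P) = -1, f_y(P) = 13 (gradient nonzero, so P is smooth).
Step 3: tangent line at P: -1·(x − -3) + 13·(y − 2) = 0.
Expanding: -x + 13*y - 29 = 0.


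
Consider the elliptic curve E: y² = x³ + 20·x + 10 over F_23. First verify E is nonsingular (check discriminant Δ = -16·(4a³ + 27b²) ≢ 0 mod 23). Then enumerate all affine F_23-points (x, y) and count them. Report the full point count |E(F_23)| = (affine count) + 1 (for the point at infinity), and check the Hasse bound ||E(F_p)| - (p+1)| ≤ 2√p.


Affine points = {(1, 10), (1, 13), (2, 9), (2, 14), (4, 4), (4, 19), (6, 1), (6, 22), (12, 0), (13, 11), (13, 12), (19, 2), (19, 21), (21, 10), (21, 13), (22, 9), (22, 14)}; affine count = 17; |E(F_23)| = 18.

Discriminant check: Δ ∝ 4a³ + 27b² = 4·20³ + 27·10² = 4·8000 + 27·100 ≡ 16 (mod 23). Nonzero ⇒ E is nonsingular.
For each x ∈ F_23, compute rhs = x³ + 20·x + 10 mod 23, then count y ∈ F_23 with y² ≡ rhs.
  x = 0: rhs = 10, matching y values: none (0 points).
  x = 1: rhs = 8, matching y values: 10, 13 (2 points).
  x = 2: rhs = 12, matching y values: 9, 14 (2 points).
  x = 3: rhs = 5, matching y values: none (0 points).
  x = 4: rhs = 16, matching y values: 4, 19 (2 points).
  x = 5: rhs = 5, matching y values: none (0 points).
  x = 6: rhs = 1, matching y values: 1, 22 (2 points).
  x = 7: rhs = 10, matching y values: none (0 points).
  x = 8: rhs = 15, matching y values: none (0 points).
  x = 9: rhs = 22, matching y values: none (0 points).
  x = 10: rhs = 14, matching y values: none (0 points).
  x = 11: rhs = 20, matching y values: none (0 points).
  x = 12: rhs = 0, matching y values: 0 (1 points).
  x = 13: rhs = 6, matching y values: 11, 12 (2 points).
  x = 14: rhs = 21, matching y values: none (0 points).
  x = 15: rhs = 5, matching y values: none (0 points).
  x = 16: rhs = 10, matching y values: none (0 points).
  x = 17: rhs = 19, matching y values: none (0 points).
  x = 18: rhs = 15, matching y values: none (0 points).
  x = 19: rhs = 4, matching y values: 2, 21 (2 points).
  x = 20: rhs = 15, matching y values: none (0 points).
  x = 21: rhs = 8, matching y values: 10, 13 (2 points).
  x = 22: rhs = 12, matching y values: 9, 14 (2 points).
Total affine count: 17.
Full point count |E(F_23)| = 17 + 1 = 18.
Hasse bound: |18 − (23+1)| = |-6| = 6 ≤ 2√23 ≈ 9.5917 ✓.


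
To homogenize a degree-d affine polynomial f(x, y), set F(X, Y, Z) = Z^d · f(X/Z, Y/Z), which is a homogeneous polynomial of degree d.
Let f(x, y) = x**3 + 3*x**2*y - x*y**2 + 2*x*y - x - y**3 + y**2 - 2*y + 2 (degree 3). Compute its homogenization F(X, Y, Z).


F(X, Y, Z) = X**3 + 3*X**2*Y - X*Y**2 + 2*X*Y*Z - X*Z**2 - Y**3 + Y**2*Z - 2*Y*Z**2 + 2*Z**3

deg(f) = 3.
Substitute x = X/Z, y = Y/Z into f, then multiply by Z^3.
  monomial 1·x^3·y^0 ↦ 1·X^3·Y^0·Z^0.
  monomial 3·x^2·y^1 ↦ 3·X^2·Y^1·Z^0.
  monomial -1·x^1·y^2 ↦ -1·X^1·Y^2·Z^0.
  monomial 2·x^1·y^1 ↦ 2·X^1·Y^1·Z^1.
  monomial -1·x^1·y^0 ↦ -1·X^1·Y^0·Z^2.
  monomial -1·x^0·y^3 ↦ -1·X^0·Y^3·Z^0.
  monomial 1·x^0·y^2 ↦ 1·X^0·Y^2·Z^1.
  monomial -2·x^0·y^1 ↦ -2·X^0·Y^1·Z^2.
  monomial 2·x^0·y^0 ↦ 2·X^0·Y^0·Z^3.
Collecting: F(X, Y, Z) = X**3 + 3*X**2*Y - X*Y**2 + 2*X*Y*Z - X*Z**2 - Y**3 + Y**2*Z - 2*Y*Z**2 + 2*Z**3.


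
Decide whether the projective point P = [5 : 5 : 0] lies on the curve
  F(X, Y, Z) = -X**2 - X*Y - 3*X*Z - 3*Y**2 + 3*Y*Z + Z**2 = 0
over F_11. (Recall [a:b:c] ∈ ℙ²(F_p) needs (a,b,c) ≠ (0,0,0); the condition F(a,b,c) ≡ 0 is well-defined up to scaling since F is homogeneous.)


F(5,5,0) ≡ 7 (mod 11); P is NOT on the curve.

Evaluate F(5, 5, 0) term-by-term (mod 11).
  -X**2 ↦ -1·25·1·1 = -25
  -X*Y ↦ -1·5·5·1 = -25
  -3*X*Z ↦ -3·5·1·0 = 0
  -3*Y**2 ↦ -3·1·25·1 = -75
  3*Y*Z ↦ 3·1·5·0 = 0
  Z**2 ↦ 1·1·1·0 = 0
Sum: F(5, 5, 0) = (-25) + (-25) + (0) + (-75) + (0) + (0) = -125.
Reducing mod 11: -125 ≡ 7 (mod 11).
Since F(a, b, c) ≡ 7 ≠ 0 (mod 11), P does NOT lie on the curve.


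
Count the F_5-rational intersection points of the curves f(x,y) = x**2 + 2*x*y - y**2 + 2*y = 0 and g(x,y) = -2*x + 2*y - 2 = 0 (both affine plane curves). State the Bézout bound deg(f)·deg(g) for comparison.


Common zeros: {(1, 2), (3, 4)}; count = 2; Bézout bound = 2.

deg(f) = 2, deg(g) = 1, so Bézout bound = 2.
Scan x ∈ F_5. For each x, list the y ∈ F_5 with f(x, y) ≡ 0 and those with g(x, y) ≡ 0 (mod 5); the common zeros in that column are the intersection.
  x = 0: f ≡ 0 at y ∈ {0, 2}; g ≡ 0 at y ∈ {1}; common: ∅.
  x = 1: f ≡ 0 at y ∈ {2}; g ≡ 0 at y ∈ {2}; common: {2}.
  x = 2: f ≡ 0 at y ∈ ∅; g ≡ 0 at y ∈ {3}; common: ∅.
  x = 3: f ≡ 0 at y ∈ {4}; g ≡ 0 at y ∈ {4}; common: {4}.
  x = 4: f ≡ 0 at y ∈ {1, 4}; g ≡ 0 at y ∈ {0}; common: ∅.
Collecting: common zeros = {(1, 2), (3, 4)}, so the count is 2.
Comparison with the Bézout bound: 2 ≤ 2 = deg(f)·deg(g), as expected for curves with no common component (the bound is attained).


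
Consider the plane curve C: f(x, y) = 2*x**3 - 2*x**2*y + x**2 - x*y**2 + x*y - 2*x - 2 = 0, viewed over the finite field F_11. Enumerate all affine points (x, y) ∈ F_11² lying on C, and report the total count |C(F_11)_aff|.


Affine F_11-points: {(2, 3), (2, 5), (3, 0), (3, 6), (5, 6), (5, 7), (7, 10), (8, 3), (8, 4), (9, 2), (9, 3)}; count = 11.

For each of the 121 pairs (x, y) ∈ F_11², evaluate f(x, y) mod 11. Record the zeros.
  x = 0: [0↦9, 1↦9, 2↦9, 3↦9, 4↦9, 5↦9, 6↦9, 7↦9, 8↦9, 9↦9, 10↦9]  zeros at y ∈ ∅
  x = 1: [0↦10, 1↦8, 2↦4, 3↦9, 4↦1, 5↦2, 6↦1, 7↦9, 8↦4, 9↦8, 10↦10]  zeros at y ∈ ∅
  x = 2: [0↦3, 1↦6, 2↦5, 3↦0, 4↦2, 5↦0, 6↦5, 7↦6, 8↦3, 9↦7, 10↦7]  zeros at y ∈ {3, 5}
  x = 3: [0↦0, 1↦4, 2↦2, 3↦5, 4↦2, 5↦4, 6↦0, 7↦1, 8↦7, 9↦7, 10↦1]  zeros at y ∈ {0, 6}
  x = 4: [0↦2, 1↦3, 2↦7, 3↦3, 4↦2, 5↦4, 6↦9, 7↦6, 8↦6, 9↦9, 10↦4]  zeros at y ∈ ∅
  x = 5: [0↦10, 1↦4, 2↦10, 3↦6, 4↦3, 5↦1, 6↦0, 7↦0, 8↦1, 9↦3, 10↦6]  zeros at y ∈ {6, 7}
  x = 6: [0↦3, 1↦8, 2↦1, 3↦4, 4↦6, 5↦7, 6↦7, 7↦6, 8↦4, 9↦1, 10↦8]  zeros at y ∈ ∅
  x = 7: [0↦4, 1↦5, 2↦3, 3↦9, 4↦1, 5↦1, 6↦9, 7↦3, 8↦5, 9↦4, 10↦0]  zeros at y ∈ {10}
  x = 8: [0↦3, 1↦7, 2↦6, 3↦0, 4↦0, 5↦6, 6↦7, 7↦3, 8↦5, 9↦2, 10↦5]  zeros at y ∈ {3, 4}
  x = 9: [0↦1, 1↦4, 2↦0, 3↦0, 4↦4, 5↦1, 6↦2, 7↦7, 8↦5, 9↦7, 10↦2]  zeros at y ∈ {2, 3}
  x = 10: [0↦10, 1↦8, 2↦8, 3↦10, 4↦3, 5↦9, 6↦6, 7↦5, 8↦6, 9↦9, 10↦3]  zeros at y ∈ ∅
Collecting zeros: affine points = {(2, 3), (2, 5), (3, 0), (3, 6), (5, 6), (5, 7), (7, 10), (8, 3), (8, 4), (9, 2), (9, 3)}.
Total count |C(F_11)_aff| = 11.


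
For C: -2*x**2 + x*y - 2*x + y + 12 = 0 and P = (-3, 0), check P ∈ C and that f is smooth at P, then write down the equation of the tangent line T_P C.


Tangent line at P: 10*x - 2*y + 30 = 0.

Step 1: f(-3, 0) = 0, so P lies on C.
Step 2: partial derivatives
  f_x(x, y) = -4*x + y - 2, f_y(x, y) = x + 1.
  f_x(P) = 10, f_y(P) = -2 (gradient nonzero, so P is smooth).
Step 3: tangent line at P: 10·(x − -3) + -2·(y − 0) = 0.
Expanding: 10*x - 2*y + 30 = 0.


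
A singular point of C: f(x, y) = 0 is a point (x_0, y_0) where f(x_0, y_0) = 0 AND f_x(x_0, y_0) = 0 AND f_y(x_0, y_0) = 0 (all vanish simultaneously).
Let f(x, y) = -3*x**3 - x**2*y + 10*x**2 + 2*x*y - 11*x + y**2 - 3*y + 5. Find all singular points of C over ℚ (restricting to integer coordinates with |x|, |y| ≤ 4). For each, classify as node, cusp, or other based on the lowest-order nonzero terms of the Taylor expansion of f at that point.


Singular points: {(1, 1)}; classification: cusp.

Compute partial derivatives:
  f_x = -9*x**2 - 2*x*y + 20*x + 2*y - 11.
  f_y = -x**2 + 2*x + 2*y - 3.
Scan x_0 ∈ {−4, ..., 4}. For each x_0, f_y(x_0, y) is a polynomial in y; find its integer roots y ∈ {−4, ..., 4}, then test f_x and f at those candidates.
  x = -4: f_y(-4, y) = 2*y - 27; no integer root y with |y| ≤ 4.
  x = -3: f_y(-3, y) = 2*y - 18; no integer root y with |y| ≤ 4.
  x = -2: f_y(-2, y) = 2*y - 11; no integer root y with |y| ≤ 4.
  x = -1: f_y(-1, y) = 2*y - 6; vanishes at y ∈ {3}. (-1, 3): f_x = -28 ≠ 0.
  x = 0: f_y(0, y) = 2*y - 3; no integer root y with |y| ≤ 4.
  x = 1: f_y(1, y) = 2*y - 2; vanishes at y ∈ {1}. (1, 1): f_x = 0, f = 0 — SINGULAR.
  x = 2: f_y(2, y) = 2*y - 3; no integer root y with |y| ≤ 4.
  x = 3: f_y(3, y) = 2*y - 6; vanishes at y ∈ {3}. (3, 3): f_x = -44 ≠ 0.
  x = 4: f_y(4, y) = 2*y - 11; no integer root y with |y| ≤ 4.
Only singular point on the grid: (1, 1).
Classify: substitute x = 1 + u, y = 1 + v and expand: f = -3*u**3 - u**2*v + v**2.
No constant or linear terms (consistent with a singular point). Quadratic part: v**2. Cubic part: -3*u**3 - u**2*v.
The quadratic part v**2 is a perfect square, so there is a single (double) tangent line v = 0, i.e. y = 1. Restricting the cubic part to that line (v = 0) leaves -3*u**3 ≠ 0, so f is not divisible by v and the branch is v² ≈ 3*u**3 to lowest order — this is a cusp.
Classification: cusp.


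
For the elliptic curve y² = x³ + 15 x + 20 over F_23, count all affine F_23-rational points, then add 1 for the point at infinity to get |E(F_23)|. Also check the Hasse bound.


Affine points = {(1, 6), (1, 17), (2, 9), (2, 14), (3, 0), (4, 11), (4, 12), (5, 6), (5, 17), (6, 2), (6, 21), (7, 10), (7, 13), (8, 10), (8, 13), (15, 3), (15, 20), (16, 3), (16, 20), (17, 6), (17, 17), (18, 2), (18, 21), (22, 2), (22, 21)}; affine count = 25; |E(F_23)| = 26.

Discriminant check: Δ ∝ 4a³ + 27b² = 4·15³ + 27·20² = 4·3375 + 27·400 ≡ 12 (mod 23). Nonzero ⇒ E is nonsingular.
For each x ∈ F_23, compute rhs = x³ + 15·x + 20 mod 23, then count y ∈ F_23 with y² ≡ rhs.
  x = 0: rhs = 20, matching y values: none (0 points).
  x = 1: rhs = 13, matching y values: 6, 17 (2 points).
  x = 2: rhs = 12, matching y values: 9, 14 (2 points).
  x = 3: rhs = 0, matching y values: 0 (1 points).
  x = 4: rhs = 6, matching y values: 11, 12 (2 points).
  x = 5: rhs = 13, matching y values: 6, 17 (2 points).
  x = 6: rhs = 4, matching y values: 2, 21 (2 points).
  x = 7: rhs = 8, matching y values: 10, 13 (2 points).
  x = 8: rhs = 8, matching y values: 10, 13 (2 points).
  x = 9: rhs = 10, matching y values: none (0 points).
  x = 10: rhs = 20, matching y values: none (0 points).
  x = 11: rhs = 21, matching y values: none (0 points).
  x = 12: rhs = 19, matching y values: none (0 points).
  x = 13: rhs = 20, matching y values: none (0 points).
  x = 14: rhs = 7, matching y values: none (0 points).
  x = 15: rhs = 9, matching y values: 3, 20 (2 points).
  x = 16: rhs = 9, matching y values: 3, 20 (2 points).
  x = 17: rhs = 13, matching y values: 6, 17 (2 points).
  x = 18: rhs = 4, matching y values: 2, 21 (2 points).
  x = 19: rhs = 11, matching y values: none (0 points).
  x = 20: rhs = 17, matching y values: none (0 points).
  x = 21: rhs = 5, matching y values: none (0 points).
  x = 22: rhs = 4, matching y values: 2, 21 (2 points).
Total affine count: 25.
Full point count |E(F_23)| = 25 + 1 = 26.
Hasse bound: |26 − (23+1)| = |2| = 2 ≤ 2√23 ≈ 9.5917 ✓.


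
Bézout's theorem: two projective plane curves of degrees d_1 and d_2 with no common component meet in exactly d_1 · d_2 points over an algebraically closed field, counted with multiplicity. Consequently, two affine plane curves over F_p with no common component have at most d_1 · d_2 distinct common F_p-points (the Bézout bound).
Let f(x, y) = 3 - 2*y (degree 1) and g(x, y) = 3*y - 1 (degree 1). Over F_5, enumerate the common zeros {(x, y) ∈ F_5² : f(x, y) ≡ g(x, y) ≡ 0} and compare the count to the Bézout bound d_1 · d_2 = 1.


Common zeros: ∅; count = 0; Bézout bound = 1.

deg(f) = 1, deg(g) = 1, so Bézout bound = 1.
Scan x ∈ F_5. For each x, list the y ∈ F_5 with f(x, y) ≡ 0 and those with g(x, y) ≡ 0 (mod 5); the common zeros in that column are the intersection.
  x = 0: f ≡ 0 at y ∈ {4}; g ≡ 0 at y ∈ {2}; common: ∅.
  x = 1: f ≡ 0 at y ∈ {4}; g ≡ 0 at y ∈ {2}; common: ∅.
  x = 2: f ≡ 0 at y ∈ {4}; g ≡ 0 at y ∈ {2}; common: ∅.
  x = 3: f ≡ 0 at y ∈ {4}; g ≡ 0 at y ∈ {2}; common: ∅.
  x = 4: f ≡ 0 at y ∈ {4}; g ≡ 0 at y ∈ {2}; common: ∅.
Collecting: common zeros = ∅, so the count is 0.
Comparison with the Bézout bound: 0 ≤ 1 = deg(f)·deg(g), as expected for curves with no common component (the affine F_5-count falls short of the bound because intersections may lie at infinity, over extension fields, or carry multiplicity).


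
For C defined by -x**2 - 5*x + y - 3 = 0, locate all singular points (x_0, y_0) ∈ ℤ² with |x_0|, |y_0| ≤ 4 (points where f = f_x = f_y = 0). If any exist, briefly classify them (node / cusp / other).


No singular points in the scanned grid; C is smooth there.

Compute partial derivatives:
  f_x = -2*x - 5.
  f_y = 1.
f_y = 1 is a nonzero constant, so f_y never vanishes: no point (x, y) can satisfy f = f_x = f_y = 0. In particular no (x, y) ∈ {−4, ..., 4}² is singular; the curve is smooth.
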